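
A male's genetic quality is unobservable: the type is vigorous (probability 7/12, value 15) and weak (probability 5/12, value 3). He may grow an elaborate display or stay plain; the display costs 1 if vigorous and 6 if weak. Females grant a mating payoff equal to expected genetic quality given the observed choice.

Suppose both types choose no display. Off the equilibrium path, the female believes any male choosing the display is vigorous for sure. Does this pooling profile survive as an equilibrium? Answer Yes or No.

No

On path, the female holds the prior and pays 7/12·15 + 5/12·3 = 10. Off path (the display), believing vigorous, it pays 15.
vigorous: no display nets 10; the display nets 15 − 1 = 14. vigorous would deviate.
weak: no display nets 10; the display nets 15 − 6 = 9. weak stays.
A type deviates, so pooling fails.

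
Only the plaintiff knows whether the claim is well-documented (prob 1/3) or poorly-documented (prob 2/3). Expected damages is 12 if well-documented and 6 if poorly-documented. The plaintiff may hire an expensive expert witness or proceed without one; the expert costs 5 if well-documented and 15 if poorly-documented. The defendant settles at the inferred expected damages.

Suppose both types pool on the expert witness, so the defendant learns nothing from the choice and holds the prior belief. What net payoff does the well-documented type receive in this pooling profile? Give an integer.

3

Pooled settlement = 1/3·12 + 2/3·6 = 8.
well-documented pays cost 5 for the expert witness, so net payoff = 8 − 5 = 3.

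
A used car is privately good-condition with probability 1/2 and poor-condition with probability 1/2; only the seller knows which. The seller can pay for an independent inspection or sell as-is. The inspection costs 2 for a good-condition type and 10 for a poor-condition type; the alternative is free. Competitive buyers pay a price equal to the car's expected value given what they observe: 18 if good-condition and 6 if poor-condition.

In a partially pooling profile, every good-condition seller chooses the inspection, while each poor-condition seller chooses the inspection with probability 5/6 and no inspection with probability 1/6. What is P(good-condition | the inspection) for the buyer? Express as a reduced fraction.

P(the inspection) = (1/2)·1 + (1/2)·(5/6) = 11/12.
By Bayes' rule, P(good-condition | the inspection) = (1/2) / (11/12) = 6/11.

6/11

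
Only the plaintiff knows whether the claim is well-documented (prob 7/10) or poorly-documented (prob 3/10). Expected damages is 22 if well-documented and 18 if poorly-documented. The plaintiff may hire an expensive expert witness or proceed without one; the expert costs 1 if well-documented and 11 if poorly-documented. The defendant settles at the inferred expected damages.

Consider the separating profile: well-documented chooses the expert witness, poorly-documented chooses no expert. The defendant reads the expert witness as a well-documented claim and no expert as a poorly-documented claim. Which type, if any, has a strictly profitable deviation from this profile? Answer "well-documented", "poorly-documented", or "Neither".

The expert witness pays 22; no expert pays 18.
well-documented: assigned the expert witness, nets 22 − 1 = 21; deviating to no expert nets 18.
poorly-documented: assigned no expert, nets 18; deviating to the expert witness nets 22 − 11 = 11.
Both types strictly prefer their assigned action; no profitable deviation.

Neither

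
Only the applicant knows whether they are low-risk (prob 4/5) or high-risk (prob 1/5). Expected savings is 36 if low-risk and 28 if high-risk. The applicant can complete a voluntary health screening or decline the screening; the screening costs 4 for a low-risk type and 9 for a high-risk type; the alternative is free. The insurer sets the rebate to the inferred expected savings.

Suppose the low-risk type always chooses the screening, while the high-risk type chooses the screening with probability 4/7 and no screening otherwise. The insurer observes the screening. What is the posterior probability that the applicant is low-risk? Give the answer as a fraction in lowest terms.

P(the screening) = (4/5)·1 + (1/5)·(4/7) = 32/35.
By Bayes' rule, P(low-risk | the screening) = (4/5) / (32/35) = 7/8.

7/8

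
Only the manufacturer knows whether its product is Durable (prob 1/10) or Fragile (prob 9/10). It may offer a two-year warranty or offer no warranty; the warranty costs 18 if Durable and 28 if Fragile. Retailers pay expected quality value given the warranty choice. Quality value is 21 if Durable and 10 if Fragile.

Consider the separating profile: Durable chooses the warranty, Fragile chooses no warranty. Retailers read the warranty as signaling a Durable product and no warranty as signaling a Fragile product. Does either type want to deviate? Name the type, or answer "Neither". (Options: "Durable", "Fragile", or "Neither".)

Durable

The warranty pays 21; no warranty pays 10.
Durable: assigned the warranty, nets 21 − 18 = 3; deviating to no warranty nets 10.
Fragile: assigned no warranty, nets 10; deviating to the warranty nets 21 − 28 = -7.
The Durable type gains 7 by deviating.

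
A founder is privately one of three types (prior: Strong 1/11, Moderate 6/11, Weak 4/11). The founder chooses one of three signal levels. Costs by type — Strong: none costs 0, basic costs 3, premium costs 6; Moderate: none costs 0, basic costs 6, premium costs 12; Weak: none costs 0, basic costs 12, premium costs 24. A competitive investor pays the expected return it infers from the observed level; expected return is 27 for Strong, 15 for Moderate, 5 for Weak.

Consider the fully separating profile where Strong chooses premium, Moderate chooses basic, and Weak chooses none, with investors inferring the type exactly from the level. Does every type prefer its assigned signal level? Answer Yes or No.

Separating valuations: premium → 27, basic → 15, none → 5.
Strong (assigned premium): none: 5 − 0 = 5; basic: 15 − 3 = 12; premium: 27 − 6 = 21. Strong stays.
Moderate (assigned basic): none: 5 − 0 = 5; basic: 15 − 6 = 9; premium: 27 − 12 = 15. Moderate prefers premium.
Weak (assigned none): none: 5 − 0 = 5; basic: 15 − 12 = 3; premium: 27 − 24 = 3. Weak stays.
At least one type deviates; the separating profile fails.

No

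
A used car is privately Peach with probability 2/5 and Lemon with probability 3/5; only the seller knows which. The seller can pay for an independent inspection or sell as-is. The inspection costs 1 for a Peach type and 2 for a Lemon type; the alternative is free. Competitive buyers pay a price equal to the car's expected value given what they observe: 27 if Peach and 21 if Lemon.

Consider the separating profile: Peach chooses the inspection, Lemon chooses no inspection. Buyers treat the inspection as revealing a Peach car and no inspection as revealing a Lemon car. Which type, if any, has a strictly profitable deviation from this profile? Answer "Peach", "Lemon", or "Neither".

Lemon

The inspection pays 27; no inspection pays 21.
Peach: assigned the inspection, nets 27 − 1 = 26; deviating to no inspection nets 21.
Lemon: assigned no inspection, nets 21; deviating to the inspection nets 27 − 2 = 25.
The Lemon type gains 4 by deviating.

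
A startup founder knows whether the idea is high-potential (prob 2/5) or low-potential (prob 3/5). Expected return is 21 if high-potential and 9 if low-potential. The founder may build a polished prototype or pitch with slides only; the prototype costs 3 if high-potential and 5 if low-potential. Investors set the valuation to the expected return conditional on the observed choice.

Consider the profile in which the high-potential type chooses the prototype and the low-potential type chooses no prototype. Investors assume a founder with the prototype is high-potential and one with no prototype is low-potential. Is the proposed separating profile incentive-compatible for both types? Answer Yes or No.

Under these beliefs, the prototype earns valuation 21 and no prototype earns valuation 9.
high-potential: the prototype nets 21 − 3 = 18; no prototype nets 9. high-potential prefers the prototype.
low-potential: the prototype nets 21 − 5 = 16; no prototype nets 9. low-potential would deviate to the prototype.
low-potential has a profitable deviation, so the profile is not an equilibrium.

No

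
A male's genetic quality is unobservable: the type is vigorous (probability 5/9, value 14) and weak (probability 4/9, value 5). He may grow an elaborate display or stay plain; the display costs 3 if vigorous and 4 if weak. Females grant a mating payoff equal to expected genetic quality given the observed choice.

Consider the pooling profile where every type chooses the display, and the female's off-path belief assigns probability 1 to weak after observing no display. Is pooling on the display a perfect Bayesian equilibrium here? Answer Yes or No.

On path, the female holds the prior and pays 5/9·14 + 4/9·5 = 10. Off path (no display), believing weak, it pays 5.
vigorous: the display nets 10 − 3 = 7; no display nets 5. vigorous stays.
weak: the display nets 10 − 4 = 6; no display nets 5. weak stays.
No type deviates, so pooling is sustained.

Yes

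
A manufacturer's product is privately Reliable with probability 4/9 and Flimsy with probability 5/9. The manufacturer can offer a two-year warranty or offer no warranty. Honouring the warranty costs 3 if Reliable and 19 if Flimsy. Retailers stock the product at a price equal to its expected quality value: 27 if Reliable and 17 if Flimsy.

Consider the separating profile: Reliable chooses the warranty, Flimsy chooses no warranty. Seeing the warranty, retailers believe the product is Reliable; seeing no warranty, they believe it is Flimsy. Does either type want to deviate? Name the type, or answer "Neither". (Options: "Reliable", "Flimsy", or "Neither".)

Neither

The warranty pays 27; no warranty pays 17.
Reliable: assigned the warranty, nets 27 − 3 = 24; deviating to no warranty nets 17.
Flimsy: assigned no warranty, nets 17; deviating to the warranty nets 27 − 19 = 8.
Both types strictly prefer their assigned action; no profitable deviation.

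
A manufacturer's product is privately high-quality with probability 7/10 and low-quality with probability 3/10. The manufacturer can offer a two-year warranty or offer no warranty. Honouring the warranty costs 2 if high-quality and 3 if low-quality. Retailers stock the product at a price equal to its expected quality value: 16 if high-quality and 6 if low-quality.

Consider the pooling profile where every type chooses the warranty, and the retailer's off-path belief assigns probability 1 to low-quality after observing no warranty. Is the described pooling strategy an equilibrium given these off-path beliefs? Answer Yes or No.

On path, the retailer holds the prior and pays 7/10·16 + 3/10·6 = 13. Off path (no warranty), believing low-quality, it pays 6.
high-quality: the warranty nets 13 − 2 = 11; no warranty nets 6. high-quality stays.
low-quality: the warranty nets 13 − 3 = 10; no warranty nets 6. low-quality stays.
No type deviates, so pooling is sustained.

Yes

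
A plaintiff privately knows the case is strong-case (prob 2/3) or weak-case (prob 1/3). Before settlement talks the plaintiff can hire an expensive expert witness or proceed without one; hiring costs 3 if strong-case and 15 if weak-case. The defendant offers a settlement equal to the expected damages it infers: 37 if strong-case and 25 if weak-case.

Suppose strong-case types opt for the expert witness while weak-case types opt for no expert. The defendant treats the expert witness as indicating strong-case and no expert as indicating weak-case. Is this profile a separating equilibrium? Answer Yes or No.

Under these beliefs, the expert witness earns settlement 37 and no expert earns settlement 25.
strong-case: the expert witness nets 37 − 3 = 34; no expert nets 25. strong-case prefers the expert witness.
weak-case: the expert witness nets 37 − 15 = 22; no expert nets 25. weak-case prefers no expert.
Neither type deviates, so the separating profile is an equilibrium.

Yes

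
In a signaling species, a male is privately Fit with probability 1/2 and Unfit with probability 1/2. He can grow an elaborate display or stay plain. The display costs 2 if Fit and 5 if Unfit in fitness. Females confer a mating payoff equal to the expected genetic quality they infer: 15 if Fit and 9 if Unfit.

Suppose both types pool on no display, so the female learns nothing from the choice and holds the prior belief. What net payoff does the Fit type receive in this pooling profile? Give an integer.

Pooled mating payoff = 1/2·15 + 1/2·9 = 12.
Fit pays no cost for no display, so net payoff = 12.

12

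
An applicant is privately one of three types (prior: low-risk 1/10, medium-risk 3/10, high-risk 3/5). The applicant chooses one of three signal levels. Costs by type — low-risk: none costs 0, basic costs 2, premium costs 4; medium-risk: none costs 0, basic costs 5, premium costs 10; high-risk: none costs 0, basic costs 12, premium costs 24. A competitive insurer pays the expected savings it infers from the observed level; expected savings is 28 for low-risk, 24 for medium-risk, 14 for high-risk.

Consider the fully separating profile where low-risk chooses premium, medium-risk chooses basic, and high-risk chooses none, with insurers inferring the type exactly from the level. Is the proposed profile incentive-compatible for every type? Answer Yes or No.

Separating rebates: premium → 28, basic → 24, none → 14.
low-risk (assigned premium): none: 14 − 0 = 14; basic: 24 − 2 = 22; premium: 28 − 4 = 24. low-risk stays.
medium-risk (assigned basic): none: 14 − 0 = 14; basic: 24 − 5 = 19; premium: 28 − 10 = 18. medium-risk stays.
high-risk (assigned none): none: 14 − 0 = 14; basic: 24 − 12 = 12; premium: 28 − 24 = 4. high-risk stays.
Every type prefers its assigned level; separation holds.

Yes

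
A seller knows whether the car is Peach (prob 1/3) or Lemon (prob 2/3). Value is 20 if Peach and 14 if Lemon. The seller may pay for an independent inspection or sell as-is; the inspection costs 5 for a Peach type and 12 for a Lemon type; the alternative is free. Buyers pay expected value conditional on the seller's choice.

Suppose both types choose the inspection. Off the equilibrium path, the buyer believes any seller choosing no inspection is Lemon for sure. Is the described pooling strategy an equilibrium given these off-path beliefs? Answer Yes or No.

On path, the buyer holds the prior and pays 1/3·20 + 2/3·14 = 16. Off path (no inspection), believing Lemon, it pays 14.
Peach: the inspection nets 16 − 5 = 11; no inspection nets 14. Peach would deviate.
Lemon: the inspection nets 16 − 12 = 4; no inspection nets 14. Lemon would deviate.
A type deviates, so pooling fails.

No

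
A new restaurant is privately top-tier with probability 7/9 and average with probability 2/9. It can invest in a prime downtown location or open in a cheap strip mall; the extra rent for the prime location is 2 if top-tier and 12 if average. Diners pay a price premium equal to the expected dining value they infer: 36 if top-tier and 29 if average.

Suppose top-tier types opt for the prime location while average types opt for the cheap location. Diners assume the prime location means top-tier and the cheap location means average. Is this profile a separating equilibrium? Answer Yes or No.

Under these beliefs, the prime location earns price premium 36 and the cheap location earns price premium 29.
top-tier: the prime location nets 36 − 2 = 34; the cheap location nets 29. top-tier prefers the prime location.
average: the prime location nets 36 − 12 = 24; the cheap location nets 29. average prefers the cheap location.
Neither type deviates, so the separating profile is an equilibrium.

Yes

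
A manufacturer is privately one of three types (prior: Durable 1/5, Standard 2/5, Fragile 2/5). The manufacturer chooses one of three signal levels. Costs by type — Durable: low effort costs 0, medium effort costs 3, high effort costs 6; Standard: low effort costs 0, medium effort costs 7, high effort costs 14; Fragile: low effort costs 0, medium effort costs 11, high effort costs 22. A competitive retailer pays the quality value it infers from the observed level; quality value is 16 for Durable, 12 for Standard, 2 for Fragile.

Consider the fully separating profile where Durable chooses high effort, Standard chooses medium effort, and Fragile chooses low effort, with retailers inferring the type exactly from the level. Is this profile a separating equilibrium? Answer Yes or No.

Yes

Separating prices: high effort → 16, medium effort → 12, low effort → 2.
Durable (assigned high effort): low effort: 2 − 0 = 2; medium effort: 12 − 3 = 9; high effort: 16 − 6 = 10. Durable stays.
Standard (assigned medium effort): low effort: 2 − 0 = 2; medium effort: 12 − 7 = 5; high effort: 16 − 14 = 2. Standard stays.
Fragile (assigned low effort): low effort: 2 − 0 = 2; medium effort: 12 − 11 = 1; high effort: 16 − 22 = -6. Fragile stays.
Every type prefers its assigned level; separation holds.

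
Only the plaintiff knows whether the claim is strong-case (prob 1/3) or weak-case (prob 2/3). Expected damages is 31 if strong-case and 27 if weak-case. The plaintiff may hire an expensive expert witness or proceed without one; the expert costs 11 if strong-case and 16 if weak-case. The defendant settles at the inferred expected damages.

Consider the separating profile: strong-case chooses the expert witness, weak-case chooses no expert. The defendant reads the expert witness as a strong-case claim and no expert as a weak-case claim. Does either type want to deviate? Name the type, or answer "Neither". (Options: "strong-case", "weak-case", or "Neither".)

strong-case

The expert witness pays 31; no expert pays 27.
strong-case: assigned the expert witness, nets 31 − 11 = 20; deviating to no expert nets 27.
weak-case: assigned no expert, nets 27; deviating to the expert witness nets 31 − 16 = 15.
The strong-case type gains 7 by deviating.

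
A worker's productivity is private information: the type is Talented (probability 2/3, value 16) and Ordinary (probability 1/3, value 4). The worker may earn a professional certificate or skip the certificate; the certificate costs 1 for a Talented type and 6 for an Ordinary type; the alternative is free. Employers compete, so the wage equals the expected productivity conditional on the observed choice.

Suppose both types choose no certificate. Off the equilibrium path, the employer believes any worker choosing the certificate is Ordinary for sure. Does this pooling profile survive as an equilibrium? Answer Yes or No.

Yes

On path, the employer holds the prior and pays 2/3·16 + 1/3·4 = 12. Off path (the certificate), believing Ordinary, it pays 4.
Talented: no certificate nets 12; the certificate nets 4 − 1 = 3. Talented stays.
Ordinary: no certificate nets 12; the certificate nets 4 − 6 = -2. Ordinary stays.
No type deviates, so pooling is sustained.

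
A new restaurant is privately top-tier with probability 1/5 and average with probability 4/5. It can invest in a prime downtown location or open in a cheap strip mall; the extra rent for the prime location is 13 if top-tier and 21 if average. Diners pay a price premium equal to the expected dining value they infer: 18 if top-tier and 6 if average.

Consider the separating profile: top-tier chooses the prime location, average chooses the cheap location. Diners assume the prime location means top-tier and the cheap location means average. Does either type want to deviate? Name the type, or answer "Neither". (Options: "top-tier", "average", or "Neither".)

The prime location pays 18; the cheap location pays 6.
top-tier: assigned the prime location, nets 18 − 13 = 5; deviating to the cheap location nets 6.
average: assigned the cheap location, nets 6; deviating to the prime location nets 18 − 21 = -3.
The top-tier type gains 1 by deviating.

top-tier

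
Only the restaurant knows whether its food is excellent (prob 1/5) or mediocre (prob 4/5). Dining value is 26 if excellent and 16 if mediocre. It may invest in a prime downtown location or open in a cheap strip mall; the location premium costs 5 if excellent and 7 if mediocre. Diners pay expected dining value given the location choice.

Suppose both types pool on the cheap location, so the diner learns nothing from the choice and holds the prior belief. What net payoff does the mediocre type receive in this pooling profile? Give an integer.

Pooled price premium = 1/5·26 + 4/5·16 = 18.
mediocre pays no cost for the cheap location, so net payoff = 18.

18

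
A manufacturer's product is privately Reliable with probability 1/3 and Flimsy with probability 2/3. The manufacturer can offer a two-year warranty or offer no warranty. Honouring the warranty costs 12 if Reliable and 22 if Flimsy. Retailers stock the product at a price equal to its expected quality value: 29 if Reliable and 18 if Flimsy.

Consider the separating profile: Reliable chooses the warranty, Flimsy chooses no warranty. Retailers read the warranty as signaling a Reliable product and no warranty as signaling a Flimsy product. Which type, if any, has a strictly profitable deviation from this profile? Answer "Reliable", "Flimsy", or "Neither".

The warranty pays 29; no warranty pays 18.
Reliable: assigned the warranty, nets 29 − 12 = 17; deviating to no warranty nets 18.
Flimsy: assigned no warranty, nets 18; deviating to the warranty nets 29 − 22 = 7.
The Reliable type gains 1 by deviating.

Reliable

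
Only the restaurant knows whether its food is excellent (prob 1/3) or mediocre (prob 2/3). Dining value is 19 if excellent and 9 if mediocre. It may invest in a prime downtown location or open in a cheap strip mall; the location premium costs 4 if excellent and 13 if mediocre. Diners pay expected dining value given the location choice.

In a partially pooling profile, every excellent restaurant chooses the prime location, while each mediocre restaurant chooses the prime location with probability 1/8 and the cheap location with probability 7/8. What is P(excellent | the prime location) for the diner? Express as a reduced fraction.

4/5

P(the prime location) = (1/3)·1 + (2/3)·(1/8) = 5/12.
By Bayes' rule, P(excellent | the prime location) = (1/3) / (5/12) = 4/5.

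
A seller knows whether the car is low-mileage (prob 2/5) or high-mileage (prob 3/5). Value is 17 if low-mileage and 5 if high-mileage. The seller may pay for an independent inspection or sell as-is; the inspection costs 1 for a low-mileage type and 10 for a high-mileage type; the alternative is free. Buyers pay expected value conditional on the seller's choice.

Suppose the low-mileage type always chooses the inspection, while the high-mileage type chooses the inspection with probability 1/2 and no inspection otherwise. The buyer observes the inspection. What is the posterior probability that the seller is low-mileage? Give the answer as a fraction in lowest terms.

4/7

P(the inspection) = (2/5)·1 + (3/5)·(1/2) = 7/10.
By Bayes' rule, P(low-mileage | the inspection) = (2/5) / (7/10) = 4/7.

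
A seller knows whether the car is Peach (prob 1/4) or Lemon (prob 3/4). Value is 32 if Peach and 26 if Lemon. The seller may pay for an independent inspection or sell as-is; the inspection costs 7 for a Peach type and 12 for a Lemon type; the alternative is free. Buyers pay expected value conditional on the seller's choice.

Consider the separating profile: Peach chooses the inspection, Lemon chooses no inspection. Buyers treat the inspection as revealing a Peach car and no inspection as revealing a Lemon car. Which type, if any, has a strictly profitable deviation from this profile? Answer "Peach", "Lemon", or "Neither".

Peach

The inspection pays 32; no inspection pays 26.
Peach: assigned the inspection, nets 32 − 7 = 25; deviating to no inspection nets 26.
Lemon: assigned no inspection, nets 26; deviating to the inspection nets 32 − 12 = 20.
The Peach type gains 1 by deviating.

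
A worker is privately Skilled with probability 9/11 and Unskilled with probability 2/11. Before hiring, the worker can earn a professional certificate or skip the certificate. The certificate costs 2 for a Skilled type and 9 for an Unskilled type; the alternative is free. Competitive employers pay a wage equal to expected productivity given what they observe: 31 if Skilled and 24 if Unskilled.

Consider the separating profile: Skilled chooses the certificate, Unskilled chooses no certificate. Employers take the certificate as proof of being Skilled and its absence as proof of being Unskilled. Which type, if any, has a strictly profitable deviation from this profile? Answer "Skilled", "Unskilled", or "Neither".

The certificate pays 31; no certificate pays 24.
Skilled: assigned the certificate, nets 31 − 2 = 29; deviating to no certificate nets 24.
Unskilled: assigned no certificate, nets 24; deviating to the certificate nets 31 − 9 = 22.
Both types strictly prefer their assigned action; no profitable deviation.

Neither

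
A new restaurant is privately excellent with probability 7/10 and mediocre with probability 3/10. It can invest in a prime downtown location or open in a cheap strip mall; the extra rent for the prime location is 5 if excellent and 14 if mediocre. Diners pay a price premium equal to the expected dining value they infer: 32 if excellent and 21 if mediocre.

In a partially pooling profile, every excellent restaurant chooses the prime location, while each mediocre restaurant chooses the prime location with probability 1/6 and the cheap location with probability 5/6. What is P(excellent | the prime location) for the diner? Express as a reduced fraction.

14/15

P(the prime location) = (7/10)·1 + (3/10)·(1/6) = 3/4.
By Bayes' rule, P(excellent | the prime location) = (7/10) / (3/4) = 14/15.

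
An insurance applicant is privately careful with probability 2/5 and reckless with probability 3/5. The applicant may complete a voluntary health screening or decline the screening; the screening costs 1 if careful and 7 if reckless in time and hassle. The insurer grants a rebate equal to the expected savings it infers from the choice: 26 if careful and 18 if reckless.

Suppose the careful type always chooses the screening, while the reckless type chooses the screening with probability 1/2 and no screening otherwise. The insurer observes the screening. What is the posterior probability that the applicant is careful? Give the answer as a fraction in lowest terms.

P(the screening) = (2/5)·1 + (3/5)·(1/2) = 7/10.
By Bayes' rule, P(careful | the screening) = (2/5) / (7/10) = 4/7.

4/7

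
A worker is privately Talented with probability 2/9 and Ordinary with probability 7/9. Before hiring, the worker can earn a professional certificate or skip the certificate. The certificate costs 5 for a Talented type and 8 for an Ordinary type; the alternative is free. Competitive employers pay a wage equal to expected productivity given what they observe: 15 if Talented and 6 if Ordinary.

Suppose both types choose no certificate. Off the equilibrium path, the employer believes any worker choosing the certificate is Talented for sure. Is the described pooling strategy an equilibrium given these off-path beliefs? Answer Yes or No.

On path, the employer holds the prior and pays 2/9·15 + 7/9·6 = 8. Off path (the certificate), believing Talented, it pays 15.
Talented: no certificate nets 8; the certificate nets 15 − 5 = 10. Talented would deviate.
Ordinary: no certificate nets 8; the certificate nets 15 − 8 = 7. Ordinary stays.
A type deviates, so pooling fails.

No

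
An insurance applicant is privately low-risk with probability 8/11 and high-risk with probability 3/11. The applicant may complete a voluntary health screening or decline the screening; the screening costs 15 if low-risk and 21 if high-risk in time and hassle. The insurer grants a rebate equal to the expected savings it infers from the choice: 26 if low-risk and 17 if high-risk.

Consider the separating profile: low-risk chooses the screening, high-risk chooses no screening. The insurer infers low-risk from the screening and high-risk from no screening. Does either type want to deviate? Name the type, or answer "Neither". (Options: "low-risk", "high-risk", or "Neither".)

low-risk

The screening pays 26; no screening pays 17.
low-risk: assigned the screening, nets 26 − 15 = 11; deviating to no screening nets 17.
high-risk: assigned no screening, nets 17; deviating to the screening nets 26 − 21 = 5.
The low-risk type gains 6 by deviating.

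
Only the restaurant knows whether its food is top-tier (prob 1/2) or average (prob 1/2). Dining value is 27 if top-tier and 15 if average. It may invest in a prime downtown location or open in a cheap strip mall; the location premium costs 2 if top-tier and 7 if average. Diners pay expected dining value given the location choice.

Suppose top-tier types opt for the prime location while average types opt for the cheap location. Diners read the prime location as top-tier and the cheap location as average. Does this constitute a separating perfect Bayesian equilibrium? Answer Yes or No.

Under these beliefs, the prime location earns price premium 27 and the cheap location earns price premium 15.
top-tier: the prime location nets 27 − 2 = 25; the cheap location nets 15. top-tier prefers the prime location.
average: the prime location nets 27 − 7 = 20; the cheap location nets 15. average would deviate to the prime location.
average has a profitable deviation, so the profile is not an equilibrium.

No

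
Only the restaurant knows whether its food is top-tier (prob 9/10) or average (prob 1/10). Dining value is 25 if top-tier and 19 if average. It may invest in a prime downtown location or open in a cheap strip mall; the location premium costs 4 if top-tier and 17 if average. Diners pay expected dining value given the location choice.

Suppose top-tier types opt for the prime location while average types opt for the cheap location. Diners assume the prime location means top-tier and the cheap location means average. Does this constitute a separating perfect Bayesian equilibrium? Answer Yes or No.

Yes

Under these beliefs, the prime location earns price premium 25 and the cheap location earns price premium 19.
top-tier: the prime location nets 25 − 4 = 21; the cheap location nets 19. top-tier prefers the prime location.
average: the prime location nets 25 − 17 = 8; the cheap location nets 19. average prefers the cheap location.
Neither type deviates, so the separating profile is an equilibrium.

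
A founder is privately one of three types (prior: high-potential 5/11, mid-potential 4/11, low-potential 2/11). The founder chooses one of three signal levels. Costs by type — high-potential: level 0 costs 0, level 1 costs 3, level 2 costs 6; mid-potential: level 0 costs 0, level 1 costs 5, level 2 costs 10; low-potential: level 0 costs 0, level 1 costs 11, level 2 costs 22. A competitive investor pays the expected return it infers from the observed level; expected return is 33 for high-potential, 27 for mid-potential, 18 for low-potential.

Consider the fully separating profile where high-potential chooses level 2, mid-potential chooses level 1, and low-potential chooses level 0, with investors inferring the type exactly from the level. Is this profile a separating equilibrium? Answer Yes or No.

No

Separating valuations: level 2 → 33, level 1 → 27, level 0 → 18.
high-potential (assigned level 2): level 0: 18 − 0 = 18; level 1: 27 − 3 = 24; level 2: 33 − 6 = 27. high-potential stays.
mid-potential (assigned level 1): level 0: 18 − 0 = 18; level 1: 27 − 5 = 22; level 2: 33 − 10 = 23. mid-potential prefers level 2.
low-potential (assigned level 0): level 0: 18 − 0 = 18; level 1: 27 − 11 = 16; level 2: 33 − 22 = 11. low-potential stays.
At least one type deviates; the separating profile fails.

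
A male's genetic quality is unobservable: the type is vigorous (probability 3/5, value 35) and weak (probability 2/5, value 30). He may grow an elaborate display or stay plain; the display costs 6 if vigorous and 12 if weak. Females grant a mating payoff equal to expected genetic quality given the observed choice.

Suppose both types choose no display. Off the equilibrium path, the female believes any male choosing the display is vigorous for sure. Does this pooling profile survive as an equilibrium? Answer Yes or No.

Yes

On path, the female holds the prior and pays 3/5·35 + 2/5·30 = 33. Off path (the display), believing vigorous, it pays 35.
vigorous: no display nets 33; the display nets 35 − 6 = 29. vigorous stays.
weak: no display nets 33; the display nets 35 − 12 = 23. weak stays.
No type deviates, so pooling is sustained.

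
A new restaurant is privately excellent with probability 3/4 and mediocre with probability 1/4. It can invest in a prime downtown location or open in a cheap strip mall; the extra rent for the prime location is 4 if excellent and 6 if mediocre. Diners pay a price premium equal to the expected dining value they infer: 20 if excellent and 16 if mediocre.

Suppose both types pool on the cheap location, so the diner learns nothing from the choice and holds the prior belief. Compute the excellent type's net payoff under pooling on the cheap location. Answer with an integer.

Pooled price premium = 3/4·20 + 1/4·16 = 19.
excellent pays no cost for the cheap location, so net payoff = 19.

19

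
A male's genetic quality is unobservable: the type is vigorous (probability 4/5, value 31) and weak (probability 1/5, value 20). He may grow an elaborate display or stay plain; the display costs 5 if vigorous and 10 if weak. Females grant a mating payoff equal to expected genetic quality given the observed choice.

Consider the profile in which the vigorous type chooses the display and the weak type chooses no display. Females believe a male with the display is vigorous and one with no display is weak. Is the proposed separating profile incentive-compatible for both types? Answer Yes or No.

No

Under these beliefs, the display earns mating payoff 31 and no display earns mating payoff 20.
vigorous: the display nets 31 − 5 = 26; no display nets 20. vigorous prefers the display.
weak: the display nets 31 − 10 = 21; no display nets 20. weak would deviate to the display.
weak has a profitable deviation, so the profile is not an equilibrium.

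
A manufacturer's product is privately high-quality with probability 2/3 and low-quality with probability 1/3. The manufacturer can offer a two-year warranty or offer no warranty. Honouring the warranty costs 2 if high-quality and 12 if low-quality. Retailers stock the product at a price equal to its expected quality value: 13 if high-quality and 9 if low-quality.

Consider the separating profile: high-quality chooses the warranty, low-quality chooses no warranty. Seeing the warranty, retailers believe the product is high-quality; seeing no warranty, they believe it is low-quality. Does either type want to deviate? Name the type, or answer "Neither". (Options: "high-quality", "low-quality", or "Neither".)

The warranty pays 13; no warranty pays 9.
high-quality: assigned the warranty, nets 13 − 2 = 11; deviating to no warranty nets 9.
low-quality: assigned no warranty, nets 9; deviating to the warranty nets 13 − 12 = 1.
Both types strictly prefer their assigned action; no profitable deviation.

Neither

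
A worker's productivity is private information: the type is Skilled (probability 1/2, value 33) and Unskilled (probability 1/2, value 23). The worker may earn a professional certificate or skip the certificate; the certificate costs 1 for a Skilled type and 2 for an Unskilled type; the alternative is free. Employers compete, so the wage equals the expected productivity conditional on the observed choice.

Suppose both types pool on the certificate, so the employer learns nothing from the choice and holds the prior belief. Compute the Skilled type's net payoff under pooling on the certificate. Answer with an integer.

Pooled wage = 1/2·33 + 1/2·23 = 28.
Skilled pays cost 1 for the certificate, so net payoff = 28 − 1 = 27.

27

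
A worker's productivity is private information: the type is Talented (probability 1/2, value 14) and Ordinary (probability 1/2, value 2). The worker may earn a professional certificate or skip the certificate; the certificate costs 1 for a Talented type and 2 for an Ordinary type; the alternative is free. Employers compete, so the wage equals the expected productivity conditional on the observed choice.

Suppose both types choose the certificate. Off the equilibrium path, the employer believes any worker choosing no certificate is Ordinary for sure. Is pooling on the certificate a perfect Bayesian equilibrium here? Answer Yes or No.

On path, the employer holds the prior and pays 1/2·14 + 1/2·2 = 8. Off path (no certificate), believing Ordinary, it pays 2.
Talented: the certificate nets 8 − 1 = 7; no certificate nets 2. Talented stays.
Ordinary: the certificate nets 8 − 2 = 6; no certificate nets 2. Ordinary stays.
No type deviates, so pooling is sustained.

Yes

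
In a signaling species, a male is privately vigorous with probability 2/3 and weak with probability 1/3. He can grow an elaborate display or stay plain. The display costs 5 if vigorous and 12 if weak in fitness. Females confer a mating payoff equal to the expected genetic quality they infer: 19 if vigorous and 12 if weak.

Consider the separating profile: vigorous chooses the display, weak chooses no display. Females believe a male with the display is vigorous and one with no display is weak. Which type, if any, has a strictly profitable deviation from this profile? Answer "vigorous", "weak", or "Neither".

Neither

The display pays 19; no display pays 12.
vigorous: assigned the display, nets 19 − 5 = 14; deviating to no display nets 12.
weak: assigned no display, nets 12; deviating to the display nets 19 − 12 = 7.
Both types strictly prefer their assigned action; no profitable deviation.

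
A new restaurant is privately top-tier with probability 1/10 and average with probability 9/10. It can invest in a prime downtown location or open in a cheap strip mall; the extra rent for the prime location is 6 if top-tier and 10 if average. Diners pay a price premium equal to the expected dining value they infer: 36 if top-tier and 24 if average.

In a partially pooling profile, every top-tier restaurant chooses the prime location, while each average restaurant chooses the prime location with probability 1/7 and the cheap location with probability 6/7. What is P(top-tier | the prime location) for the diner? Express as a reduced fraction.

P(the prime location) = (1/10)·1 + (9/10)·(1/7) = 8/35.
By Bayes' rule, P(top-tier | the prime location) = (1/10) / (8/35) = 7/16.

7/16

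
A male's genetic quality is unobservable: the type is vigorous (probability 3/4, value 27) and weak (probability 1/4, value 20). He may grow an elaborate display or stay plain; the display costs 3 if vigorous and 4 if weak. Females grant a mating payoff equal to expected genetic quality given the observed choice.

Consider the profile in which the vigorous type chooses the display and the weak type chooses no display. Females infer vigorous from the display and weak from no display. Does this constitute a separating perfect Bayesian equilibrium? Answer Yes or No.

Under these beliefs, the display earns mating payoff 27 and no display earns mating payoff 20.
vigorous: the display nets 27 − 3 = 24; no display nets 20. vigorous prefers the display.
weak: the display nets 27 − 4 = 23; no display nets 20. weak would deviate to the display.
weak has a profitable deviation, so the profile is not an equilibrium.

No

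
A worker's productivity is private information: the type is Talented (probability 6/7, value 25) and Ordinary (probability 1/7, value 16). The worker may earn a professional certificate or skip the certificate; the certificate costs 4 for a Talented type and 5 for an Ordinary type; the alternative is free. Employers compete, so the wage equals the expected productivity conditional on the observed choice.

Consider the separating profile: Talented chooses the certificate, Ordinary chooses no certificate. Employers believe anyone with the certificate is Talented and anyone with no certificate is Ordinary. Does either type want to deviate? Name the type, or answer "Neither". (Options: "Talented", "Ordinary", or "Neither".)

Ordinary

The certificate pays 25; no certificate pays 16.
Talented: assigned the certificate, nets 25 − 4 = 21; deviating to no certificate nets 16.
Ordinary: assigned no certificate, nets 16; deviating to the certificate nets 25 − 5 = 20.
The Ordinary type gains 4 by deviating.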